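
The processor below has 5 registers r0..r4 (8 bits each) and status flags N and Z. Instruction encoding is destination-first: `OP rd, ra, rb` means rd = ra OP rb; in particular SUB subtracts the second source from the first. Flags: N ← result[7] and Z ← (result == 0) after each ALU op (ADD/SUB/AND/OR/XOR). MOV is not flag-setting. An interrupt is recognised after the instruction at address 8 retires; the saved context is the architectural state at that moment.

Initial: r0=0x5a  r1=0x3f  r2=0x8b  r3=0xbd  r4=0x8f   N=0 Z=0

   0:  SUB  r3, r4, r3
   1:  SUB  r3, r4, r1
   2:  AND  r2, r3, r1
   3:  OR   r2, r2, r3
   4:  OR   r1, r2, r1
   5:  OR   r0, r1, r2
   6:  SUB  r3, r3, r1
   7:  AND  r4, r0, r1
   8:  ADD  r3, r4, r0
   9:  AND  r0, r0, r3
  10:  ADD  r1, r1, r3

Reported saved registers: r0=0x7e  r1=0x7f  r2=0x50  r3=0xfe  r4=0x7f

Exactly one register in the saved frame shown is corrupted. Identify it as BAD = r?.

after  0: r0=0x5a r1=0x3f r2=0x8b r3=0xd2 r4=0x8f  N=1 Z=0
after  1: r0=0x5a r1=0x3f r2=0x8b r3=0x50 r4=0x8f  N=0 Z=0
after  2: r0=0x5a r1=0x3f r2=0x10 r3=0x50 r4=0x8f  N=0 Z=0
after  3: r0=0x5a r1=0x3f r2=0x50 r3=0x50 r4=0x8f  N=0 Z=0
after  4: r0=0x5a r1=0x7f r2=0x50 r3=0x50 r4=0x8f  N=0 Z=0
after  5: r0=0x7f r1=0x7f r2=0x50 r3=0x50 r4=0x8f  N=0 Z=0
after  6: r0=0x7f r1=0x7f r2=0x50 r3=0xd1 r4=0x8f  N=1 Z=0
after  7: r0=0x7f r1=0x7f r2=0x50 r3=0xd1 r4=0x7f  N=0 Z=0
after  8: r0=0x7f r1=0x7f r2=0x50 r3=0xfe r4=0x7f  N=1 Z=0
-- IRQ taken; context saved, return-PC = 9 --
mismatch: r0: reported 0x7e vs actual 0x7f

BAD = r0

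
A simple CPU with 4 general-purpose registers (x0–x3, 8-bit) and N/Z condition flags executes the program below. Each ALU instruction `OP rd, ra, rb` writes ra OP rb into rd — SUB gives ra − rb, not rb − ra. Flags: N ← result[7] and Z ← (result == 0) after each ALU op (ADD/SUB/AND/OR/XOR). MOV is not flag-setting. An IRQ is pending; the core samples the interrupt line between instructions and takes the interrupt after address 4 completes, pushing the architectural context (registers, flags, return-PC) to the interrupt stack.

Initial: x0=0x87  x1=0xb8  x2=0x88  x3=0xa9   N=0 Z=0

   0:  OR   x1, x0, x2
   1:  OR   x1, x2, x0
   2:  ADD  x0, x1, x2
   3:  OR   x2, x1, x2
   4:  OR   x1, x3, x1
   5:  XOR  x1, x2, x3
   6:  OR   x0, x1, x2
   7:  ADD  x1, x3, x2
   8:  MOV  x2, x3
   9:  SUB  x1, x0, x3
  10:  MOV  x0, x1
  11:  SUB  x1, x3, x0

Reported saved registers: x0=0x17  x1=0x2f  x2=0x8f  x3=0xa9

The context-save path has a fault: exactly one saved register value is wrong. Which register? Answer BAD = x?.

BAD = x1

after  0: x0=0x87 x1=0x8f x2=0x88 x3=0xa9  N=1 Z=0
after  1: x0=0x87 x1=0x8f x2=0x88 x3=0xa9  N=1 Z=0
after  2: x0=0x17 x1=0x8f x2=0x88 x3=0xa9  N=0 Z=0
after  3: x0=0x17 x1=0x8f x2=0x8f x3=0xa9  N=1 Z=0
after  4: x0=0x17 x1=0xaf x2=0x8f x3=0xa9  N=1 Z=0
-- IRQ taken; context saved, return-PC = 5 --
mismatch: x1: reported 0x2f vs actual 0xaf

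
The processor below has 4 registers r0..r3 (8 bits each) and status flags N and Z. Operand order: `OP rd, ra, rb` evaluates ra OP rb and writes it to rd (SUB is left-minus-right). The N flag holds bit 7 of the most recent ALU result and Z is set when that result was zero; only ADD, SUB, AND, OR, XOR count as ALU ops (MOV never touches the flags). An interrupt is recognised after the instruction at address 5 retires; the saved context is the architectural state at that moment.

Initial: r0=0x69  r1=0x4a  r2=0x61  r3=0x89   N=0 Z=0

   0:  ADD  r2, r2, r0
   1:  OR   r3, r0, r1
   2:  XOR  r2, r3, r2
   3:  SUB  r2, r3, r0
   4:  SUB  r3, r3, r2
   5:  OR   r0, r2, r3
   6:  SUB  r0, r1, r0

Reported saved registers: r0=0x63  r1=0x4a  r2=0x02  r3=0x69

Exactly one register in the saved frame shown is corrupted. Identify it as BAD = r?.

BAD = r0

after  0: r0=0x69 r1=0x4a r2=0xca r3=0x89  N=1 Z=0
after  1: r0=0x69 r1=0x4a r2=0xca r3=0x6b  N=0 Z=0
after  2: r0=0x69 r1=0x4a r2=0xa1 r3=0x6b  N=1 Z=0
after  3: r0=0x69 r1=0x4a r2=0x02 r3=0x6b  N=0 Z=0
after  4: r0=0x69 r1=0x4a r2=0x02 r3=0x69  N=0 Z=0
after  5: r0=0x6b r1=0x4a r2=0x02 r3=0x69  N=0 Z=0
-- IRQ taken; context saved, return-PC = 6 --
mismatch: r0: reported 0x63 vs actual 0x6b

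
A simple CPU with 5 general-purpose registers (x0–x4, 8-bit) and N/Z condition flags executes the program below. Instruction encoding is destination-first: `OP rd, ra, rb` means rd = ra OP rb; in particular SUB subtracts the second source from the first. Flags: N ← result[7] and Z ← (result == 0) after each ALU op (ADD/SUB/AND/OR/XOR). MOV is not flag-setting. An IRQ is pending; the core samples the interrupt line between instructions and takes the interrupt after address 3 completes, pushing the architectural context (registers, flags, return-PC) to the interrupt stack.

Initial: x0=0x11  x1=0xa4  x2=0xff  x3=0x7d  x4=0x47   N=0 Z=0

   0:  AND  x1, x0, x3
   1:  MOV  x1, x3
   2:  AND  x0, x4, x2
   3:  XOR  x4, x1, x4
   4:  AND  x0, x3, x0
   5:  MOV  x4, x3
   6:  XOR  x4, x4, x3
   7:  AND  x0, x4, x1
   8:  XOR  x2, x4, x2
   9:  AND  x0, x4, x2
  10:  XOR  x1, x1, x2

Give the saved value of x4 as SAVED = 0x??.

SAVED = 0x3a

after  0: x0=0x11 x1=0x11 x2=0xff x3=0x7d x4=0x47  N=0 Z=0
after  1: x0=0x11 x1=0x7d x2=0xff x3=0x7d x4=0x47  N=0 Z=0
after  2: x0=0x47 x1=0x7d x2=0xff x3=0x7d x4=0x47  N=0 Z=0
after  3: x0=0x47 x1=0x7d x2=0xff x3=0x7d x4=0x3a  N=0 Z=0
-- IRQ taken; context saved, return-PC = 4 --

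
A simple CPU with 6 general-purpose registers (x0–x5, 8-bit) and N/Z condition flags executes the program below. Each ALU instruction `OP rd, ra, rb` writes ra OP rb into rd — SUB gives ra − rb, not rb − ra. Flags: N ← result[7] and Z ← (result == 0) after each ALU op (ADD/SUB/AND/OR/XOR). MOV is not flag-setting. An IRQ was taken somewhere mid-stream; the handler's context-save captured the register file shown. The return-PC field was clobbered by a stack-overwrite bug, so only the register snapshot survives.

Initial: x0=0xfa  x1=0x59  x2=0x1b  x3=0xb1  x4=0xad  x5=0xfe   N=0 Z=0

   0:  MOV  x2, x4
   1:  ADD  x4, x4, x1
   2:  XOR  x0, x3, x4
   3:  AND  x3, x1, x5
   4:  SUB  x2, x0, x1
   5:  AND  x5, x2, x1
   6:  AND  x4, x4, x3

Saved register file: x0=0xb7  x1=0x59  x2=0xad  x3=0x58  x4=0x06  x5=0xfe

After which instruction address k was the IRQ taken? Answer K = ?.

after  0: x0=0xfa x1=0x59 x2=0xad x3=0xb1 x4=0xad x5=0xfe  N=0 Z=0
after  1: x0=0xfa x1=0x59 x2=0xad x3=0xb1 x4=0x06 x5=0xfe  N=0 Z=0
after  2: x0=0xb7 x1=0x59 x2=0xad x3=0xb1 x4=0x06 x5=0xfe  N=1 Z=0
after  3: x0=0xb7 x1=0x59 x2=0xad x3=0x58 x4=0x06 x5=0xfe  N=0 Z=0
-- IRQ taken; context saved, return-PC = 4 --

K = 3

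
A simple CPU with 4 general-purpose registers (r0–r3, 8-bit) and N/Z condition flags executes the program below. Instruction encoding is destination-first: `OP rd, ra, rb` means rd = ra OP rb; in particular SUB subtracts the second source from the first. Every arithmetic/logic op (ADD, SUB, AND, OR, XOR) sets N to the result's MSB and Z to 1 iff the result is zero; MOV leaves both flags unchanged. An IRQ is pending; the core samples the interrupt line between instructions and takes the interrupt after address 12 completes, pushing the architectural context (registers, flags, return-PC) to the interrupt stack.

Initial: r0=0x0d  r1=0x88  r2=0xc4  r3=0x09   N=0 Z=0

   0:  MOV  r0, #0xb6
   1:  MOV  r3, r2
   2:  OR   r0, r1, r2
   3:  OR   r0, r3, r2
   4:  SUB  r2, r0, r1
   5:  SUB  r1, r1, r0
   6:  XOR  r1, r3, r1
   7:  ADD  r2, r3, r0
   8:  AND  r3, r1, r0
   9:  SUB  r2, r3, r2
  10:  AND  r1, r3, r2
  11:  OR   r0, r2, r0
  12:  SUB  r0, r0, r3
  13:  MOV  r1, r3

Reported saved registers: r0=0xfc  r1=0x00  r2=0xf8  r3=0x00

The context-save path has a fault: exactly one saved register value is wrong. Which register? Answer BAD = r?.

after  0: r0=0xb6 r1=0x88 r2=0xc4 r3=0x09  N=0 Z=0
after  1: r0=0xb6 r1=0x88 r2=0xc4 r3=0xc4  N=0 Z=0
after  2: r0=0xcc r1=0x88 r2=0xc4 r3=0xc4  N=1 Z=0
after  3: r0=0xc4 r1=0x88 r2=0xc4 r3=0xc4  N=1 Z=0
after  4: r0=0xc4 r1=0x88 r2=0x3c r3=0xc4  N=0 Z=0
after  5: r0=0xc4 r1=0xc4 r2=0x3c r3=0xc4  N=1 Z=0
after  6: r0=0xc4 r1=0x00 r2=0x3c r3=0xc4  N=0 Z=1
after  7: r0=0xc4 r1=0x00 r2=0x88 r3=0xc4  N=1 Z=0
after  8: r0=0xc4 r1=0x00 r2=0x88 r3=0x00  N=0 Z=1
after  9: r0=0xc4 r1=0x00 r2=0x78 r3=0x00  N=0 Z=0
after 10: r0=0xc4 r1=0x00 r2=0x78 r3=0x00  N=0 Z=1
after 11: r0=0xfc r1=0x00 r2=0x78 r3=0x00  N=1 Z=0
after 12: r0=0xfc r1=0x00 r2=0x78 r3=0x00  N=1 Z=0
-- IRQ taken; context saved, return-PC = 13 --
mismatch: r2: reported 0xf8 vs actual 0x78

BAD = r2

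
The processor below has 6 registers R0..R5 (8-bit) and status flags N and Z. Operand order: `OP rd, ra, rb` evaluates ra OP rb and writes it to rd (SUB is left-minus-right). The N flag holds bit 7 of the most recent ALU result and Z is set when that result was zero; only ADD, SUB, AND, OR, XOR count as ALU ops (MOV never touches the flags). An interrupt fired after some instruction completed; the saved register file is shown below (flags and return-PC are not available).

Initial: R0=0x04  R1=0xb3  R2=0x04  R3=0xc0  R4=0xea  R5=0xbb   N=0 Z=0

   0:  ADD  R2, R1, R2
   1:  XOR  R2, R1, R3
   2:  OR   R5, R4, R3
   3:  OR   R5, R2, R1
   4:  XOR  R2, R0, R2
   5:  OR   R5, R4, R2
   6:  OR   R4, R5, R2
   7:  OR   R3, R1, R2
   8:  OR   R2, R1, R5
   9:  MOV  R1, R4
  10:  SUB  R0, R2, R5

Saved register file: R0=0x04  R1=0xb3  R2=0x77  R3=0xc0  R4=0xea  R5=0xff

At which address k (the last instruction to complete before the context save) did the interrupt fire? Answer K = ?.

after  0: R0=0x04 R1=0xb3 R2=0xb7 R3=0xc0 R4=0xea R5=0xbb  N=1 Z=0
after  1: R0=0x04 R1=0xb3 R2=0x73 R3=0xc0 R4=0xea R5=0xbb  N=0 Z=0
after  2: R0=0x04 R1=0xb3 R2=0x73 R3=0xc0 R4=0xea R5=0xea  N=1 Z=0
after  3: R0=0x04 R1=0xb3 R2=0x73 R3=0xc0 R4=0xea R5=0xf3  N=1 Z=0
after  4: R0=0x04 R1=0xb3 R2=0x77 R3=0xc0 R4=0xea R5=0xf3  N=0 Z=0
after  5: R0=0x04 R1=0xb3 R2=0x77 R3=0xc0 R4=0xea R5=0xff  N=1 Z=0
-- IRQ taken; context saved, return-PC = 6 --

K = 5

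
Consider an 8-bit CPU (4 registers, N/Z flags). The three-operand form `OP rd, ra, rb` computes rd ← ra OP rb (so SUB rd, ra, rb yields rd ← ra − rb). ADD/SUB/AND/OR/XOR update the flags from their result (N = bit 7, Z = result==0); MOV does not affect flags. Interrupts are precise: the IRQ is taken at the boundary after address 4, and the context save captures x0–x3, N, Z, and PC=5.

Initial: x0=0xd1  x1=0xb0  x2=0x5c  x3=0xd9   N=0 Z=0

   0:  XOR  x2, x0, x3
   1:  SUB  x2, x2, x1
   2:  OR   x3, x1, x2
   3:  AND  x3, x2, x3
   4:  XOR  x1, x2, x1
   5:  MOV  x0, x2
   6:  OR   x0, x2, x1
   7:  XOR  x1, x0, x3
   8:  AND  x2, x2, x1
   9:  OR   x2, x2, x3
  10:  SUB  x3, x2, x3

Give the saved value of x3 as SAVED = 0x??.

after  0: x0=0xd1 x1=0xb0 x2=0x08 x3=0xd9  N=0 Z=0
after  1: x0=0xd1 x1=0xb0 x2=0x58 x3=0xd9  N=0 Z=0
after  2: x0=0xd1 x1=0xb0 x2=0x58 x3=0xf8  N=1 Z=0
after  3: x0=0xd1 x1=0xb0 x2=0x58 x3=0x58  N=0 Z=0
after  4: x0=0xd1 x1=0xe8 x2=0x58 x3=0x58  N=1 Z=0
-- IRQ taken; context saved, return-PC = 5 --

SAVED = 0x58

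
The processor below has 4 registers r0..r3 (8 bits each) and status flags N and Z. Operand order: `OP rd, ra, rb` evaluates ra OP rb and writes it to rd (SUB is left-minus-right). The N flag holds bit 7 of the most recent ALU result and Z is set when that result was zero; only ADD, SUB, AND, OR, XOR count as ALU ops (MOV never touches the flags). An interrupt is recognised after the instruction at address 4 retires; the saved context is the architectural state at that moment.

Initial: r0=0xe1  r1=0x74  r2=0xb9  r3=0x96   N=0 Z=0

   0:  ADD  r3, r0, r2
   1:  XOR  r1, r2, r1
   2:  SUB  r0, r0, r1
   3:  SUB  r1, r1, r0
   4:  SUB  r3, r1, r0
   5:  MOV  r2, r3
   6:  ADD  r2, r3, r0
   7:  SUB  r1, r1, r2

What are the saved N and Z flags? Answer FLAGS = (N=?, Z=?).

FLAGS = (N=1, Z=0)

after  0: r0=0xe1 r1=0x74 r2=0xb9 r3=0x9a  N=1 Z=0
after  1: r0=0xe1 r1=0xcd r2=0xb9 r3=0x9a  N=1 Z=0
after  2: r0=0x14 r1=0xcd r2=0xb9 r3=0x9a  N=0 Z=0
after  3: r0=0x14 r1=0xb9 r2=0xb9 r3=0x9a  N=1 Z=0
after  4: r0=0x14 r1=0xb9 r2=0xb9 r3=0xa5  N=1 Z=0
-- IRQ taken; context saved, return-PC = 5 --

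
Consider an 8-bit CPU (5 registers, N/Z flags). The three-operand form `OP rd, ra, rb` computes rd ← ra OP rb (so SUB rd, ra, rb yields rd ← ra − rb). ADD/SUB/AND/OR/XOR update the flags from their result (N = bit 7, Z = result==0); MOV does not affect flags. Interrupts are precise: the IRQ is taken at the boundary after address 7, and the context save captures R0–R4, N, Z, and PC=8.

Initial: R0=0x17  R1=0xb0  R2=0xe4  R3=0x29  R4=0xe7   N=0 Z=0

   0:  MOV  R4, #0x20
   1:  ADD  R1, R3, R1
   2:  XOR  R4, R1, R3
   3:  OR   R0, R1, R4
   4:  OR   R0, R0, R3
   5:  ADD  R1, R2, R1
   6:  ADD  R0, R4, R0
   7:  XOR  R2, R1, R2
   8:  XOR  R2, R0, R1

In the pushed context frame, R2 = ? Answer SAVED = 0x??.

SAVED = 0x59

after  0: R0=0x17 R1=0xb0 R2=0xe4 R3=0x29 R4=0x20  N=0 Z=0
after  1: R0=0x17 R1=0xd9 R2=0xe4 R3=0x29 R4=0x20  N=1 Z=0
after  2: R0=0x17 R1=0xd9 R2=0xe4 R3=0x29 R4=0xf0  N=1 Z=0
after  3: R0=0xf9 R1=0xd9 R2=0xe4 R3=0x29 R4=0xf0  N=1 Z=0
after  4: R0=0xf9 R1=0xd9 R2=0xe4 R3=0x29 R4=0xf0  N=1 Z=0
after  5: R0=0xf9 R1=0xbd R2=0xe4 R3=0x29 R4=0xf0  N=1 Z=0
after  6: R0=0xe9 R1=0xbd R2=0xe4 R3=0x29 R4=0xf0  N=1 Z=0
after  7: R0=0xe9 R1=0xbd R2=0x59 R3=0x29 R4=0xf0  N=0 Z=0
-- IRQ taken; context saved, return-PC = 8 --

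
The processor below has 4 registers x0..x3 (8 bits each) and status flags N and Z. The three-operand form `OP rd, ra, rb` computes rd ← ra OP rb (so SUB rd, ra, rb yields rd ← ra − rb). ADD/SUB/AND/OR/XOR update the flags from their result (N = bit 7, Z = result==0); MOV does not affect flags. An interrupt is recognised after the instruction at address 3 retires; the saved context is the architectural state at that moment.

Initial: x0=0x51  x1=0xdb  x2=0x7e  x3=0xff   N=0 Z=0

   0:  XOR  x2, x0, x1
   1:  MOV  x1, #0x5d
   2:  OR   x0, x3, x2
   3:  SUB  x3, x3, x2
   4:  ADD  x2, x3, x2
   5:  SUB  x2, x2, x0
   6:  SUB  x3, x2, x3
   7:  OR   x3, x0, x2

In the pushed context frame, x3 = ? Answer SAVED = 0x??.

SAVED = 0x75

after  0: x0=0x51 x1=0xdb x2=0x8a x3=0xff  N=1 Z=0
after  1: x0=0x51 x1=0x5d x2=0x8a x3=0xff  N=1 Z=0
after  2: x0=0xff x1=0x5d x2=0x8a x3=0xff  N=1 Z=0
after  3: x0=0xff x1=0x5d x2=0x8a x3=0x75  N=0 Z=0
-- IRQ taken; context saved, return-PC = 4 --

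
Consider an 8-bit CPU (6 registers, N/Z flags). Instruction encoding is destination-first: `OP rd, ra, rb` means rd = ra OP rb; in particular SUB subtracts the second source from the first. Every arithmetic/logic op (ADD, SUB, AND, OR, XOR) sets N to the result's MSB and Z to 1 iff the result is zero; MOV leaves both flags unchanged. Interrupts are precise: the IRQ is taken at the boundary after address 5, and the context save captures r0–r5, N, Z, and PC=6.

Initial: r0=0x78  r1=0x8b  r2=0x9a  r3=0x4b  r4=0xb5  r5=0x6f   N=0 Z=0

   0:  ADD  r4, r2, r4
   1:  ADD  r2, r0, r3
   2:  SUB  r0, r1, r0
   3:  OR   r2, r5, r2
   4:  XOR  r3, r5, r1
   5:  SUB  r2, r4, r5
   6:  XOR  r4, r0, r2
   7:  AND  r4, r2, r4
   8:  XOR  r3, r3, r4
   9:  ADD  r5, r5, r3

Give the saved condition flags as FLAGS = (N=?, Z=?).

after  0: r0=0x78 r1=0x8b r2=0x9a r3=0x4b r4=0x4f r5=0x6f  N=0 Z=0
after  1: r0=0x78 r1=0x8b r2=0xc3 r3=0x4b r4=0x4f r5=0x6f  N=1 Z=0
after  2: r0=0x13 r1=0x8b r2=0xc3 r3=0x4b r4=0x4f r5=0x6f  N=0 Z=0
after  3: r0=0x13 r1=0x8b r2=0xef r3=0x4b r4=0x4f r5=0x6f  N=1 Z=0
after  4: r0=0x13 r1=0x8b r2=0xef r3=0xe4 r4=0x4f r5=0x6f  N=1 Z=0
after  5: r0=0x13 r1=0x8b r2=0xe0 r3=0xe4 r4=0x4f r5=0x6f  N=1 Z=0
-- IRQ taken; context saved, return-PC = 6 --

FLAGS = (N=1, Z=0)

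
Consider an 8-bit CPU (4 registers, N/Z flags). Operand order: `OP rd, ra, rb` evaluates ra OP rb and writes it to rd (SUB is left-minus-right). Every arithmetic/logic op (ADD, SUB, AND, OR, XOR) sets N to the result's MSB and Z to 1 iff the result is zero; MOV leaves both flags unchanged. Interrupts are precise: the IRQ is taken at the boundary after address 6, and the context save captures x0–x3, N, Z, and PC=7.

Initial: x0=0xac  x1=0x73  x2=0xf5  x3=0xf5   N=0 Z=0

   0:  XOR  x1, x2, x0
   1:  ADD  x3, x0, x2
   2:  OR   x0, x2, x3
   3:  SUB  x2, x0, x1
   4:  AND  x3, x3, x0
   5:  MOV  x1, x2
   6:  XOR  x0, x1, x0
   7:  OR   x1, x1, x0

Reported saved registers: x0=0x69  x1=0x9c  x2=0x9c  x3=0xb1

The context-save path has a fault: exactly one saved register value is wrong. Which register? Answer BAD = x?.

after  0: x0=0xac x1=0x59 x2=0xf5 x3=0xf5  N=0 Z=0
after  1: x0=0xac x1=0x59 x2=0xf5 x3=0xa1  N=1 Z=0
after  2: x0=0xf5 x1=0x59 x2=0xf5 x3=0xa1  N=1 Z=0
after  3: x0=0xf5 x1=0x59 x2=0x9c x3=0xa1  N=1 Z=0
after  4: x0=0xf5 x1=0x59 x2=0x9c x3=0xa1  N=1 Z=0
after  5: x0=0xf5 x1=0x9c x2=0x9c x3=0xa1  N=1 Z=0
after  6: x0=0x69 x1=0x9c x2=0x9c x3=0xa1  N=0 Z=0
-- IRQ taken; context saved, return-PC = 7 --
mismatch: x3: reported 0xb1 vs actual 0xa1

BAD = x3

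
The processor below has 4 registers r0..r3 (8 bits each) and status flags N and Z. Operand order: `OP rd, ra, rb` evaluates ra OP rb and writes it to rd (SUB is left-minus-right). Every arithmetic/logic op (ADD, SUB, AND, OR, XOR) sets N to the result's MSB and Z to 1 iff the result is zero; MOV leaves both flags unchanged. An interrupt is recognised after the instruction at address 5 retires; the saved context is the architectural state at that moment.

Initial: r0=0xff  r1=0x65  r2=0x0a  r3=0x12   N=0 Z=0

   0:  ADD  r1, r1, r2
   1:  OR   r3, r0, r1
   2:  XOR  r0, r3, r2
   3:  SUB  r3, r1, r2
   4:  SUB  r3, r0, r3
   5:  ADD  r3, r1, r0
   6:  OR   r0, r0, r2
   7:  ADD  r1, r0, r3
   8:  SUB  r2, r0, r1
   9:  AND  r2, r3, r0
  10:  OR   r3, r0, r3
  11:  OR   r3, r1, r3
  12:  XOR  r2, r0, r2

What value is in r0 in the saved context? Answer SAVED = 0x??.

SAVED = 0xf5

after  0: r0=0xff r1=0x6f r2=0x0a r3=0x12  N=0 Z=0
after  1: r0=0xff r1=0x6f r2=0x0a r3=0xff  N=1 Z=0
after  2: r0=0xf5 r1=0x6f r2=0x0a r3=0xff  N=1 Z=0
after  3: r0=0xf5 r1=0x6f r2=0x0a r3=0x65  N=0 Z=0
after  4: r0=0xf5 r1=0x6f r2=0x0a r3=0x90  N=1 Z=0
after  5: r0=0xf5 r1=0x6f r2=0x0a r3=0x64  N=0 Z=0
-- IRQ taken; context saved, return-PC = 6 --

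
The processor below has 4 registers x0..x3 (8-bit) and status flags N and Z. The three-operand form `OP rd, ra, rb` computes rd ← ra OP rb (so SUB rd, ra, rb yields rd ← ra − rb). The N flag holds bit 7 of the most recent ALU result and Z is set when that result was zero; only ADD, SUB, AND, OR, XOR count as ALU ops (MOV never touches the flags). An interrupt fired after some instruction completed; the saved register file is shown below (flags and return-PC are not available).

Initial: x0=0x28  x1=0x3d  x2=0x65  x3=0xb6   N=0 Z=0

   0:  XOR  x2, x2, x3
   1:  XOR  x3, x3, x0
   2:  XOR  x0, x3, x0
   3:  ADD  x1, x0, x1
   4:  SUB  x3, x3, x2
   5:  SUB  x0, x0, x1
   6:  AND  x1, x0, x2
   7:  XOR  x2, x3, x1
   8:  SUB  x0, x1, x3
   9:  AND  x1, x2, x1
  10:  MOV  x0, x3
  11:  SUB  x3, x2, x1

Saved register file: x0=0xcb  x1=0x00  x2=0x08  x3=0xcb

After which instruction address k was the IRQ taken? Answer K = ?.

K = 10

after  0: x0=0x28 x1=0x3d x2=0xd3 x3=0xb6  N=1 Z=0
after  1: x0=0x28 x1=0x3d x2=0xd3 x3=0x9e  N=1 Z=0
after  2: x0=0xb6 x1=0x3d x2=0xd3 x3=0x9e  N=1 Z=0
after  3: x0=0xb6 x1=0xf3 x2=0xd3 x3=0x9e  N=1 Z=0
after  4: x0=0xb6 x1=0xf3 x2=0xd3 x3=0xcb  N=1 Z=0
after  5: x0=0xc3 x1=0xf3 x2=0xd3 x3=0xcb  N=1 Z=0
after  6: x0=0xc3 x1=0xc3 x2=0xd3 x3=0xcb  N=1 Z=0
after  7: x0=0xc3 x1=0xc3 x2=0x08 x3=0xcb  N=0 Z=0
after  8: x0=0xf8 x1=0xc3 x2=0x08 x3=0xcb  N=1 Z=0
after  9: x0=0xf8 x1=0x00 x2=0x08 x3=0xcb  N=0 Z=1
after 10: x0=0xcb x1=0x00 x2=0x08 x3=0xcb  N=0 Z=1
-- IRQ taken; context saved, return-PC = 11 --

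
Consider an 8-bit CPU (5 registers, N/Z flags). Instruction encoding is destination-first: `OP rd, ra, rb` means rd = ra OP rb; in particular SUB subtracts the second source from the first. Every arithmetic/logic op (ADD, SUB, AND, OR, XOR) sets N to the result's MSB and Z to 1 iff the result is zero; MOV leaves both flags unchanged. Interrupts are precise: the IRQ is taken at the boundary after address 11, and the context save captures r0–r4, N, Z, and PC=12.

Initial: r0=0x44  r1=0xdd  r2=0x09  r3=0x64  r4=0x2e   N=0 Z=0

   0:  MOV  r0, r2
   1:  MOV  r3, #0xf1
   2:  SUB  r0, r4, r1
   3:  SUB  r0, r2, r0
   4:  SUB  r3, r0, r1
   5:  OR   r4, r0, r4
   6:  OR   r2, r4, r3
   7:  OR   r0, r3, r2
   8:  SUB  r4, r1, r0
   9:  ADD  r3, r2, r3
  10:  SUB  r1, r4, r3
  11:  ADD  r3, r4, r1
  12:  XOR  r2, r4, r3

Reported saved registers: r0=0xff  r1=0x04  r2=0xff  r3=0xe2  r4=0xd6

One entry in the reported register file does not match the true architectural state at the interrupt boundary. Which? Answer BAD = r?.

BAD = r4

after  0: r0=0x09 r1=0xdd r2=0x09 r3=0x64 r4=0x2e  N=0 Z=0
after  1: r0=0x09 r1=0xdd r2=0x09 r3=0xf1 r4=0x2e  N=0 Z=0
after  2: r0=0x51 r1=0xdd r2=0x09 r3=0xf1 r4=0x2e  N=0 Z=0
after  3: r0=0xb8 r1=0xdd r2=0x09 r3=0xf1 r4=0x2e  N=1 Z=0
after  4: r0=0xb8 r1=0xdd r2=0x09 r3=0xdb r4=0x2e  N=1 Z=0
after  5: r0=0xb8 r1=0xdd r2=0x09 r3=0xdb r4=0xbe  N=1 Z=0
after  6: r0=0xb8 r1=0xdd r2=0xff r3=0xdb r4=0xbe  N=1 Z=0
after  7: r0=0xff r1=0xdd r2=0xff r3=0xdb r4=0xbe  N=1 Z=0
after  8: r0=0xff r1=0xdd r2=0xff r3=0xdb r4=0xde  N=1 Z=0
after  9: r0=0xff r1=0xdd r2=0xff r3=0xda r4=0xde  N=1 Z=0
after 10: r0=0xff r1=0x04 r2=0xff r3=0xda r4=0xde  N=0 Z=0
after 11: r0=0xff r1=0x04 r2=0xff r3=0xe2 r4=0xde  N=1 Z=0
-- IRQ taken; context saved, return-PC = 12 --
mismatch: r4: reported 0xd6 vs actual 0xde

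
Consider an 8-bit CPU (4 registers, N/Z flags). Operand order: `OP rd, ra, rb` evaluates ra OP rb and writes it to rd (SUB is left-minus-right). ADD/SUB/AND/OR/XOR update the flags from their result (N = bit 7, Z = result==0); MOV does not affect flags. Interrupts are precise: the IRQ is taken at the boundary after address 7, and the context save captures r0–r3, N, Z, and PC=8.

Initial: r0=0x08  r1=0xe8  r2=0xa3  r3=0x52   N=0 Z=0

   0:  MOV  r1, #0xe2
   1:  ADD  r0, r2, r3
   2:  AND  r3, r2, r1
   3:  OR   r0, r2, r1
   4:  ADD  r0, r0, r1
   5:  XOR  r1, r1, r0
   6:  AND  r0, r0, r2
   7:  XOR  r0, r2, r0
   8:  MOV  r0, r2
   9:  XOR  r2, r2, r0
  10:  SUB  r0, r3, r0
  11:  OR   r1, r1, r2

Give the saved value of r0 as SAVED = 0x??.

after  0: r0=0x08 r1=0xe2 r2=0xa3 r3=0x52  N=0 Z=0
after  1: r0=0xf5 r1=0xe2 r2=0xa3 r3=0x52  N=1 Z=0
after  2: r0=0xf5 r1=0xe2 r2=0xa3 r3=0xa2  N=1 Z=0
after  3: r0=0xe3 r1=0xe2 r2=0xa3 r3=0xa2  N=1 Z=0
after  4: r0=0xc5 r1=0xe2 r2=0xa3 r3=0xa2  N=1 Z=0
after  5: r0=0xc5 r1=0x27 r2=0xa3 r3=0xa2  N=0 Z=0
after  6: r0=0x81 r1=0x27 r2=0xa3 r3=0xa2  N=1 Z=0
after  7: r0=0x22 r1=0x27 r2=0xa3 r3=0xa2  N=0 Z=0
-- IRQ taken; context saved, return-PC = 8 --

SAVED = 0x22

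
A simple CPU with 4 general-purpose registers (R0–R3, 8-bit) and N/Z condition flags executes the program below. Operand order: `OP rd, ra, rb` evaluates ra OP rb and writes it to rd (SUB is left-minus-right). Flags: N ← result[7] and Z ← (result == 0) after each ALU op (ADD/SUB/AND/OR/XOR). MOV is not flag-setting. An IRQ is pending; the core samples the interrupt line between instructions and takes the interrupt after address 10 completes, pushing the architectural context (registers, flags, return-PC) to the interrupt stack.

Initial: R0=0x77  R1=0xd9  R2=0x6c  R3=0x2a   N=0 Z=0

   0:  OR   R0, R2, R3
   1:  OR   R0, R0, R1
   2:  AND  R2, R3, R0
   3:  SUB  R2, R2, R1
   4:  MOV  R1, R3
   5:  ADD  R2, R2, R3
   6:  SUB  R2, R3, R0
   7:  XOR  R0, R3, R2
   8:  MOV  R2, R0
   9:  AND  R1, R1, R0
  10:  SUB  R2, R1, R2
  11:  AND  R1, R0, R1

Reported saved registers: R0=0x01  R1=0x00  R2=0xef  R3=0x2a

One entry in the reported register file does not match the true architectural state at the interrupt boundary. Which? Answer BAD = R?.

BAD = R2

after  0: R0=0x6e R1=0xd9 R2=0x6c R3=0x2a  N=0 Z=0
after  1: R0=0xff R1=0xd9 R2=0x6c R3=0x2a  N=1 Z=0
after  2: R0=0xff R1=0xd9 R2=0x2a R3=0x2a  N=0 Z=0
after  3: R0=0xff R1=0xd9 R2=0x51 R3=0x2a  N=0 Z=0
after  4: R0=0xff R1=0x2a R2=0x51 R3=0x2a  N=0 Z=0
after  5: R0=0xff R1=0x2a R2=0x7b R3=0x2a  N=0 Z=0
after  6: R0=0xff R1=0x2a R2=0x2b R3=0x2a  N=0 Z=0
after  7: R0=0x01 R1=0x2a R2=0x2b R3=0x2a  N=0 Z=0
after  8: R0=0x01 R1=0x2a R2=0x01 R3=0x2a  N=0 Z=0
after  9: R0=0x01 R1=0x00 R2=0x01 R3=0x2a  N=0 Z=1
after 10: R0=0x01 R1=0x00 R2=0xff R3=0x2a  N=1 Z=0
-- IRQ taken; context saved, return-PC = 11 --
mismatch: R2: reported 0xef vs actual 0xff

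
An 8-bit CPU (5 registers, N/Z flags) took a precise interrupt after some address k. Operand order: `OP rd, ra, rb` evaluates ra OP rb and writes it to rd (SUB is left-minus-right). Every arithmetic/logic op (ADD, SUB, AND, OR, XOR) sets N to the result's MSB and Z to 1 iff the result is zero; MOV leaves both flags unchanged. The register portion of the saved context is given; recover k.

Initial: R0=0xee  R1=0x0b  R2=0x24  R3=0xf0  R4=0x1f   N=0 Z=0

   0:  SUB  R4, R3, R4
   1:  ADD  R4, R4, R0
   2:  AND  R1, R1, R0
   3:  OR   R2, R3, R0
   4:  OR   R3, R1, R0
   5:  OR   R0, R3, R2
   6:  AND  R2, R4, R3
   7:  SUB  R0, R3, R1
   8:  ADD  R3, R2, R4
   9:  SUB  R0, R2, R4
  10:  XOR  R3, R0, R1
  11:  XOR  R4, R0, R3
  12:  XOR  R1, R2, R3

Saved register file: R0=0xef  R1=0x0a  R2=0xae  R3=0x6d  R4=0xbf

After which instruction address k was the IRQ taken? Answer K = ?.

K = 9

after  0: R0=0xee R1=0x0b R2=0x24 R3=0xf0 R4=0xd1  N=1 Z=0
after  1: R0=0xee R1=0x0b R2=0x24 R3=0xf0 R4=0xbf  N=1 Z=0
after  2: R0=0xee R1=0x0a R2=0x24 R3=0xf0 R4=0xbf  N=0 Z=0
after  3: R0=0xee R1=0x0a R2=0xfe R3=0xf0 R4=0xbf  N=1 Z=0
after  4: R0=0xee R1=0x0a R2=0xfe R3=0xee R4=0xbf  N=1 Z=0
after  5: R0=0xfe R1=0x0a R2=0xfe R3=0xee R4=0xbf  N=1 Z=0
after  6: R0=0xfe R1=0x0a R2=0xae R3=0xee R4=0xbf  N=1 Z=0
after  7: R0=0xe4 R1=0x0a R2=0xae R3=0xee R4=0xbf  N=1 Z=0
after  8: R0=0xe4 R1=0x0a R2=0xae R3=0x6d R4=0xbf  N=0 Z=0
after  9: R0=0xef R1=0x0a R2=0xae R3=0x6d R4=0xbf  N=1 Z=0
-- IRQ taken; context saved, return-PC = 10 --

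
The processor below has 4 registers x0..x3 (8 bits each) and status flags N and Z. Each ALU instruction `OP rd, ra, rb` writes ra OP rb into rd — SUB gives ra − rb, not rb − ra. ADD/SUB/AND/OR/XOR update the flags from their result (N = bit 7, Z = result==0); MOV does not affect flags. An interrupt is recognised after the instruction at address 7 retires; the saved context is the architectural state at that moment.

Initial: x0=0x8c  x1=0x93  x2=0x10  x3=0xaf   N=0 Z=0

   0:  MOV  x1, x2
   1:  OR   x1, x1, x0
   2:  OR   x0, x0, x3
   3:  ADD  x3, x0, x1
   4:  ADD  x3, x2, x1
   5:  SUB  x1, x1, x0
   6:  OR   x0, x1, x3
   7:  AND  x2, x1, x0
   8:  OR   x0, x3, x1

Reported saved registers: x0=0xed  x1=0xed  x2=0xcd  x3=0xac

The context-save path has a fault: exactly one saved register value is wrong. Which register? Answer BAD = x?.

BAD = x2

after  0: x0=0x8c x1=0x10 x2=0x10 x3=0xaf  N=0 Z=0
after  1: x0=0x8c x1=0x9c x2=0x10 x3=0xaf  N=1 Z=0
after  2: x0=0xaf x1=0x9c x2=0x10 x3=0xaf  N=1 Z=0
after  3: x0=0xaf x1=0x9c x2=0x10 x3=0x4b  N=0 Z=0
after  4: x0=0xaf x1=0x9c x2=0x10 x3=0xac  N=1 Z=0
after  5: x0=0xaf x1=0xed x2=0x10 x3=0xac  N=1 Z=0
after  6: x0=0xed x1=0xed x2=0x10 x3=0xac  N=1 Z=0
after  7: x0=0xed x1=0xed x2=0xed x3=0xac  N=1 Z=0
-- IRQ taken; context saved, return-PC = 8 --
mismatch: x2: reported 0xcd vs actual 0xed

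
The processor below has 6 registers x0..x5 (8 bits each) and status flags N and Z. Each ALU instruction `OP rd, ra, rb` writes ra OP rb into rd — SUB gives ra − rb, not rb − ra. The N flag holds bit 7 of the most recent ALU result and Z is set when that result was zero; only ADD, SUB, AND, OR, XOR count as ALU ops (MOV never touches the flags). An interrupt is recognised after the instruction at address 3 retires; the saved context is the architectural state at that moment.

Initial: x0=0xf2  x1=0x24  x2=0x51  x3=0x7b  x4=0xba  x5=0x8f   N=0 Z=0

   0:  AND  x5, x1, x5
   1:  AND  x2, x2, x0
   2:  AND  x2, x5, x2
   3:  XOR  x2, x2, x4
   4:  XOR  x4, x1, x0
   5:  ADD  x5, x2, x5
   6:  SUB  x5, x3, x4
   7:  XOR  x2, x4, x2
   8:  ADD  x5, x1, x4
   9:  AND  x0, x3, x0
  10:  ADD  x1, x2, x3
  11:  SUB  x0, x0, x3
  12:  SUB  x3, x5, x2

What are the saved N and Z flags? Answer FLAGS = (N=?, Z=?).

after  0: x0=0xf2 x1=0x24 x2=0x51 x3=0x7b x4=0xba x5=0x04  N=0 Z=0
after  1: x0=0xf2 x1=0x24 x2=0x50 x3=0x7b x4=0xba x5=0x04  N=0 Z=0
after  2: x0=0xf2 x1=0x24 x2=0x00 x3=0x7b x4=0xba x5=0x04  N=0 Z=1
after  3: x0=0xf2 x1=0x24 x2=0xba x3=0x7b x4=0xba x5=0x04  N=1 Z=0
-- IRQ taken; context saved, return-PC = 4 --

FLAGS = (N=1, Z=0)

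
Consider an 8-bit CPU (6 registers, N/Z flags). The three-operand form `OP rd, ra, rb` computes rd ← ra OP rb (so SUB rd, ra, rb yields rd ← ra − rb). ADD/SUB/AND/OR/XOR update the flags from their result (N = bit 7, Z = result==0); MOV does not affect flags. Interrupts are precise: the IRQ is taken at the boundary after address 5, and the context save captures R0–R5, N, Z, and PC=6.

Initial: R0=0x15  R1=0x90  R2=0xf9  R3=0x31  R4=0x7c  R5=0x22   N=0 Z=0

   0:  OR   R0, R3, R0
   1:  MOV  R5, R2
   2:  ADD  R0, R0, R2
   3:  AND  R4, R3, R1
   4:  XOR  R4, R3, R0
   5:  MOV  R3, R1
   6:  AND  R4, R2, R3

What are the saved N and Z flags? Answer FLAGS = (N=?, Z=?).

FLAGS = (N=0, Z=0)

after  0: R0=0x35 R1=0x90 R2=0xf9 R3=0x31 R4=0x7c R5=0x22  N=0 Z=0
after  1: R0=0x35 R1=0x90 R2=0xf9 R3=0x31 R4=0x7c R5=0xf9  N=0 Z=0
after  2: R0=0x2e R1=0x90 R2=0xf9 R3=0x31 R4=0x7c R5=0xf9  N=0 Z=0
after  3: R0=0x2e R1=0x90 R2=0xf9 R3=0x31 R4=0x10 R5=0xf9  N=0 Z=0
after  4: R0=0x2e R1=0x90 R2=0xf9 R3=0x31 R4=0x1f R5=0xf9  N=0 Z=0
after  5: R0=0x2e R1=0x90 R2=0xf9 R3=0x90 R4=0x1f R5=0xf9  N=0 Z=0
-- IRQ taken; context saved, return-PC = 6 --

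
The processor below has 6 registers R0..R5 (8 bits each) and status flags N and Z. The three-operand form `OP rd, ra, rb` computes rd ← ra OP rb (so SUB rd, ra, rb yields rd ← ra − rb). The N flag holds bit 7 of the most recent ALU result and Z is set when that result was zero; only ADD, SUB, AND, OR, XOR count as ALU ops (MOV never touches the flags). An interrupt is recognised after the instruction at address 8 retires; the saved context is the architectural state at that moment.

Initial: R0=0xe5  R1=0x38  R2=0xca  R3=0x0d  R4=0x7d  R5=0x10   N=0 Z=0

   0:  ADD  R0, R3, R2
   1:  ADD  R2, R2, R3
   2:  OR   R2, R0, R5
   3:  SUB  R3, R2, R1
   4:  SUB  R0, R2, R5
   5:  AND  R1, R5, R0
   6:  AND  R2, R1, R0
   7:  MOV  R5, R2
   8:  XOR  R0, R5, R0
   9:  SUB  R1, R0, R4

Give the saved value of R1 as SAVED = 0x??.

SAVED = 0x00

after  0: R0=0xd7 R1=0x38 R2=0xca R3=0x0d R4=0x7d R5=0x10  N=1 Z=0
after  1: R0=0xd7 R1=0x38 R2=0xd7 R3=0x0d R4=0x7d R5=0x10  N=1 Z=0
after  2: R0=0xd7 R1=0x38 R2=0xd7 R3=0x0d R4=0x7d R5=0x10  N=1 Z=0
after  3: R0=0xd7 R1=0x38 R2=0xd7 R3=0x9f R4=0x7d R5=0x10  N=1 Z=0
after  4: R0=0xc7 R1=0x38 R2=0xd7 R3=0x9f R4=0x7d R5=0x10  N=1 Z=0
after  5: R0=0xc7 R1=0x00 R2=0xd7 R3=0x9f R4=0x7d R5=0x10  N=0 Z=1
after  6: R0=0xc7 R1=0x00 R2=0x00 R3=0x9f R4=0x7d R5=0x10  N=0 Z=1
after  7: R0=0xc7 R1=0x00 R2=0x00 R3=0x9f R4=0x7d R5=0x00  N=0 Z=1
after  8: R0=0xc7 R1=0x00 R2=0x00 R3=0x9f R4=0x7d R5=0x00  N=1 Z=0
-- IRQ taken; context saved, return-PC = 9 --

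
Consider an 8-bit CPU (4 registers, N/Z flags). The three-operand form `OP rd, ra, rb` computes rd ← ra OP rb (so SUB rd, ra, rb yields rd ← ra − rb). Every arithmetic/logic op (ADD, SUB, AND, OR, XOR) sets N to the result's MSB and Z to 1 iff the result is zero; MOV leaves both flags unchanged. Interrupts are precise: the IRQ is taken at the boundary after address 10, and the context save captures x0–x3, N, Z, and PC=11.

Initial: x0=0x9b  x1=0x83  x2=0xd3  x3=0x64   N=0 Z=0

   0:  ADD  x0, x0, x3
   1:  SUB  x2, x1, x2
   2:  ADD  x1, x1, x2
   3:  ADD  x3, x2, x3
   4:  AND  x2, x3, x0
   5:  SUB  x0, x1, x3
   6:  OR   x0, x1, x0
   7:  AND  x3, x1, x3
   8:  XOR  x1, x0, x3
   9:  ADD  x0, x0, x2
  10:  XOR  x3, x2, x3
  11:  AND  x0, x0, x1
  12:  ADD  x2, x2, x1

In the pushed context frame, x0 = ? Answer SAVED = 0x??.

SAVED = 0x53

after  0: x0=0xff x1=0x83 x2=0xd3 x3=0x64  N=1 Z=0
after  1: x0=0xff x1=0x83 x2=0xb0 x3=0x64  N=1 Z=0
after  2: x0=0xff x1=0x33 x2=0xb0 x3=0x64  N=0 Z=0
after  3: x0=0xff x1=0x33 x2=0xb0 x3=0x14  N=0 Z=0
after  4: x0=0xff x1=0x33 x2=0x14 x3=0x14  N=0 Z=0
after  5: x0=0x1f x1=0x33 x2=0x14 x3=0x14  N=0 Z=0
after  6: x0=0x3f x1=0x33 x2=0x14 x3=0x14  N=0 Z=0
after  7: x0=0x3f x1=0x33 x2=0x14 x3=0x10  N=0 Z=0
after  8: x0=0x3f x1=0x2f x2=0x14 x3=0x10  N=0 Z=0
after  9: x0=0x53 x1=0x2f x2=0x14 x3=0x10  N=0 Z=0
after 10: x0=0x53 x1=0x2f x2=0x14 x3=0x04  N=0 Z=0
-- IRQ taken; context saved, return-PC = 11 --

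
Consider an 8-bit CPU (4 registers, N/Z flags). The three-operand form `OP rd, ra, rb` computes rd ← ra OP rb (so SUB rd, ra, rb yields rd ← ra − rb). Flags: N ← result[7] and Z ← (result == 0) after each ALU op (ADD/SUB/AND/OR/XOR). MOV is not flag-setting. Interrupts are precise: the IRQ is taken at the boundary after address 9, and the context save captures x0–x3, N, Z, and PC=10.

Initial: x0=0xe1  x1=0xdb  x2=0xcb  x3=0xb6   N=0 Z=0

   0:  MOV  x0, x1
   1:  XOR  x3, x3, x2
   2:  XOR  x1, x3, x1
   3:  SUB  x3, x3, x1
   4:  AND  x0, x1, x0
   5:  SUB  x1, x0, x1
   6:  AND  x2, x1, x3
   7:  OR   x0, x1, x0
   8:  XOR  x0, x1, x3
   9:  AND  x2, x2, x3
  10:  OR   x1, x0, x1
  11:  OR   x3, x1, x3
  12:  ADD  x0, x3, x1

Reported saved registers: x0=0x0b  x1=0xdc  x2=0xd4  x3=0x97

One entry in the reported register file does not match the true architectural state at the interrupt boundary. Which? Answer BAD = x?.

BAD = x3

after  0: x0=0xdb x1=0xdb x2=0xcb x3=0xb6  N=0 Z=0
after  1: x0=0xdb x1=0xdb x2=0xcb x3=0x7d  N=0 Z=0
after  2: x0=0xdb x1=0xa6 x2=0xcb x3=0x7d  N=1 Z=0
after  3: x0=0xdb x1=0xa6 x2=0xcb x3=0xd7  N=1 Z=0
after  4: x0=0x82 x1=0xa6 x2=0xcb x3=0xd7  N=1 Z=0
after  5: x0=0x82 x1=0xdc x2=0xcb x3=0xd7  N=1 Z=0
after  6: x0=0x82 x1=0xdc x2=0xd4 x3=0xd7  N=1 Z=0
after  7: x0=0xde x1=0xdc x2=0xd4 x3=0xd7  N=1 Z=0
after  8: x0=0x0b x1=0xdc x2=0xd4 x3=0xd7  N=0 Z=0
after  9: x0=0x0b x1=0xdc x2=0xd4 x3=0xd7  N=1 Z=0
-- IRQ taken; context saved, return-PC = 10 --
mismatch: x3: reported 0x97 vs actual 0xd7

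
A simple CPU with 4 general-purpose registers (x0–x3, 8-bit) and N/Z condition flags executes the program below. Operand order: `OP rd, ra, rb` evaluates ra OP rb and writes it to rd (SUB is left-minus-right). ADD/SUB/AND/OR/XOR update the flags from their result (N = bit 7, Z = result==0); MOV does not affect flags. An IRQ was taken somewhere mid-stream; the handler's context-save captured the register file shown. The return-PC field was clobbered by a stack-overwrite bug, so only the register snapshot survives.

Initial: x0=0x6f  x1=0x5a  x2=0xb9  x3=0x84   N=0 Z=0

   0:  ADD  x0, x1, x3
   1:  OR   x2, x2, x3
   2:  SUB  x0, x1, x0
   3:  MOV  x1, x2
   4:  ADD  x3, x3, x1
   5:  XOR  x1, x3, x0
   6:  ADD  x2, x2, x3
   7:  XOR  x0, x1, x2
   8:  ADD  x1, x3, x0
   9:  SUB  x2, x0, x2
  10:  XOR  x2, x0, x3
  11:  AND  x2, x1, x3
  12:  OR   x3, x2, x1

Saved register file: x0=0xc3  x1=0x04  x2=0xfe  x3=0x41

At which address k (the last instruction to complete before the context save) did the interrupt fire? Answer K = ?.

K = 8

after  0: x0=0xde x1=0x5a x2=0xb9 x3=0x84  N=1 Z=0
after  1: x0=0xde x1=0x5a x2=0xbd x3=0x84  N=1 Z=0
after  2: x0=0x7c x1=0x5a x2=0xbd x3=0x84  N=0 Z=0
after  3: x0=0x7c x1=0xbd x2=0xbd x3=0x84  N=0 Z=0
after  4: x0=0x7c x1=0xbd x2=0xbd x3=0x41  N=0 Z=0
after  5: x0=0x7c x1=0x3d x2=0xbd x3=0x41  N=0 Z=0
after  6: x0=0x7c x1=0x3d x2=0xfe x3=0x41  N=1 Z=0
after  7: x0=0xc3 x1=0x3d x2=0xfe x3=0x41  N=1 Z=0
after  8: x0=0xc3 x1=0x04 x2=0xfe x3=0x41  N=0 Z=0
-- IRQ taken; context saved, return-PC = 9 --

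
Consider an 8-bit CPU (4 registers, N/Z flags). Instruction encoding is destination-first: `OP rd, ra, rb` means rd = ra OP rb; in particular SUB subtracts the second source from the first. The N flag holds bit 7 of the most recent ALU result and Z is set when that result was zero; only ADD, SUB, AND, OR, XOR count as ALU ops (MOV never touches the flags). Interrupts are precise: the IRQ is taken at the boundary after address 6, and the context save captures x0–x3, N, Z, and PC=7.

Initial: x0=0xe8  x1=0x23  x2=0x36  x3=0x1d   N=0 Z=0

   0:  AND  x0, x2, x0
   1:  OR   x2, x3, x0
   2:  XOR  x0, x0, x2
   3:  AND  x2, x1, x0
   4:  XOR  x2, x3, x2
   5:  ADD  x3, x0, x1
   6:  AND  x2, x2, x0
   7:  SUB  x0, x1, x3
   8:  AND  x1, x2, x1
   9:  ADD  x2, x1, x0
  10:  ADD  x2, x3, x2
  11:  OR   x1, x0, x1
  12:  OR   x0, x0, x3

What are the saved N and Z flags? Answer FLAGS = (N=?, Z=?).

after  0: x0=0x20 x1=0x23 x2=0x36 x3=0x1d  N=0 Z=0
after  1: x0=0x20 x1=0x23 x2=0x3d x3=0x1d  N=0 Z=0
after  2: x0=0x1d x1=0x23 x2=0x3d x3=0x1d  N=0 Z=0
after  3: x0=0x1d x1=0x23 x2=0x01 x3=0x1d  N=0 Z=0
after  4: x0=0x1d x1=0x23 x2=0x1c x3=0x1d  N=0 Z=0
after  5: x0=0x1d x1=0x23 x2=0x1c x3=0x40  N=0 Z=0
after  6: x0=0x1d x1=0x23 x2=0x1c x3=0x40  N=0 Z=0
-- IRQ taken; context saved, return-PC = 7 --

FLAGS = (N=0, Z=0)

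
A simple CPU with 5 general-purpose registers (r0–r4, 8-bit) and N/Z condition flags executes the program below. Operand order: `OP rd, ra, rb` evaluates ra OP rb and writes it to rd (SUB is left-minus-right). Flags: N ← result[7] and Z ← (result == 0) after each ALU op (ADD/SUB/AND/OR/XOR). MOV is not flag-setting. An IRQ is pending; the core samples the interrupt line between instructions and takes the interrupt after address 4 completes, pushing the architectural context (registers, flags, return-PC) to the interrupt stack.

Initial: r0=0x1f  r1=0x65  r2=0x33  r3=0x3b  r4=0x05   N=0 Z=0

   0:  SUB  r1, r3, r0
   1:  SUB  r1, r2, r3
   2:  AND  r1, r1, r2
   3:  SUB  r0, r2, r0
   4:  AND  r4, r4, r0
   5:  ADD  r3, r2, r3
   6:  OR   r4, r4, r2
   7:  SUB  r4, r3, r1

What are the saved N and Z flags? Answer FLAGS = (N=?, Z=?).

FLAGS = (N=0, Z=0)

after  0: r0=0x1f r1=0x1c r2=0x33 r3=0x3b r4=0x05  N=0 Z=0
after  1: r0=0x1f r1=0xf8 r2=0x33 r3=0x3b r4=0x05  N=1 Z=0
after  2: r0=0x1f r1=0x30 r2=0x33 r3=0x3b r4=0x05  N=0 Z=0
after  3: r0=0x14 r1=0x30 r2=0x33 r3=0x3b r4=0x05  N=0 Z=0
after  4: r0=0x14 r1=0x30 r2=0x33 r3=0x3b r4=0x04  N=0 Z=0
-- IRQ taken; context saved, return-PC = 5 --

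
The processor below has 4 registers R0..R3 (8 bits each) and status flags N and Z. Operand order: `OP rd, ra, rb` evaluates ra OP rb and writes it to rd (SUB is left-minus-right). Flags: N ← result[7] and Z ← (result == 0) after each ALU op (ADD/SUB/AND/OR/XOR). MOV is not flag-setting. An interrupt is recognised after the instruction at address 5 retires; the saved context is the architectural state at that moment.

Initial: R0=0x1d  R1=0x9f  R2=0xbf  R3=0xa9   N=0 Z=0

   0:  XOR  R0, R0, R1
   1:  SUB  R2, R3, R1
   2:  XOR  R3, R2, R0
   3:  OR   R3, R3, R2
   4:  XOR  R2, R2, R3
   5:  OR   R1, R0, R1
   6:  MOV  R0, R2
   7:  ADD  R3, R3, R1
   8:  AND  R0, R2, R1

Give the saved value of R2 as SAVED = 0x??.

after  0: R0=0x82 R1=0x9f R2=0xbf R3=0xa9  N=1 Z=0
after  1: R0=0x82 R1=0x9f R2=0x0a R3=0xa9  N=0 Z=0
after  2: R0=0x82 R1=0x9f R2=0x0a R3=0x88  N=1 Z=0
after  3: R0=0x82 R1=0x9f R2=0x0a R3=0x8a  N=1 Z=0
after  4: R0=0x82 R1=0x9f R2=0x80 R3=0x8a  N=1 Z=0
after  5: R0=0x82 R1=0x9f R2=0x80 R3=0x8a  N=1 Z=0
-- IRQ taken; context saved, return-PC = 6 --

SAVED = 0x80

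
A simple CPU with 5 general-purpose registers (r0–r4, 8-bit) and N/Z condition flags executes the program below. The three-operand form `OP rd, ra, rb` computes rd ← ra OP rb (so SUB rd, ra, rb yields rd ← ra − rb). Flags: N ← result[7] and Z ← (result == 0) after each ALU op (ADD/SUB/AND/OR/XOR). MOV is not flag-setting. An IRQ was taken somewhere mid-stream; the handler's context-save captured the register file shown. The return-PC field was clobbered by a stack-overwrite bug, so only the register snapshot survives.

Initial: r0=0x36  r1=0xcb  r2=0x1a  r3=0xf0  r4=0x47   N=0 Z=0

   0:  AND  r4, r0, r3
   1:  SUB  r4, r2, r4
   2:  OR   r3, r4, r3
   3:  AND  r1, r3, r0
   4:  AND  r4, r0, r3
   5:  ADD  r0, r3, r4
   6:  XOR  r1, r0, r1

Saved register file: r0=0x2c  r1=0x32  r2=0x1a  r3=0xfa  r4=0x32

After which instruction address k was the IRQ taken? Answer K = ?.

after  0: r0=0x36 r1=0xcb r2=0x1a r3=0xf0 r4=0x30  N=0 Z=0
after  1: r0=0x36 r1=0xcb r2=0x1a r3=0xf0 r4=0xea  N=1 Z=0
after  2: r0=0x36 r1=0xcb r2=0x1a r3=0xfa r4=0xea  N=1 Z=0
after  3: r0=0x36 r1=0x32 r2=0x1a r3=0xfa r4=0xea  N=0 Z=0
after  4: r0=0x36 r1=0x32 r2=0x1a r3=0xfa r4=0x32  N=0 Z=0
after  5: r0=0x2c r1=0x32 r2=0x1a r3=0xfa r4=0x32  N=0 Z=0
-- IRQ taken; context saved, return-PC = 6 --

K = 5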